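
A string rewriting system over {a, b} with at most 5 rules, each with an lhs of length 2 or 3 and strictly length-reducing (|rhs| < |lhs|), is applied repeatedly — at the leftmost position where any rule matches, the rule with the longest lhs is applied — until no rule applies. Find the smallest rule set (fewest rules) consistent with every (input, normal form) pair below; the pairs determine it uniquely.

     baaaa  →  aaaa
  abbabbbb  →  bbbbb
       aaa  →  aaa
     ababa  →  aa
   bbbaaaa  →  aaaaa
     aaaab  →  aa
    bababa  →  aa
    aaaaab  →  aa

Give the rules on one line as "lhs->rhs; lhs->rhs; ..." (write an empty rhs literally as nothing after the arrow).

aab->ba; aba->bb; ba->a; bba->aa

  | baaaa => aaaa
  | abbabbbb => aaabbbb => ababbb => bbbbb
  | aaa
  | ababa => bbba => baa => aa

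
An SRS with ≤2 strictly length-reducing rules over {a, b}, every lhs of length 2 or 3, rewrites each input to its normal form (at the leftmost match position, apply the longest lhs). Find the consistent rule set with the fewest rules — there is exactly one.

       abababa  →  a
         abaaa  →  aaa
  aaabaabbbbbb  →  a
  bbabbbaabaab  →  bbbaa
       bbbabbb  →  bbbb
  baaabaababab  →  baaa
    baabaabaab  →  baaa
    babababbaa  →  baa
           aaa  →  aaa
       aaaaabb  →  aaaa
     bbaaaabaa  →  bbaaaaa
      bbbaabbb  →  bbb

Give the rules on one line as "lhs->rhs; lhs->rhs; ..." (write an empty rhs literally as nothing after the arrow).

ab->; abb->

  | abababa => ababa => aba => a
  | abaaa => aaa
  | aaabaabbbbbb => aaaabbbbbb => aaabbbb => aabb => a
  | bbabbbaabaab => bbbaabaab => bbbaaab => bbbaa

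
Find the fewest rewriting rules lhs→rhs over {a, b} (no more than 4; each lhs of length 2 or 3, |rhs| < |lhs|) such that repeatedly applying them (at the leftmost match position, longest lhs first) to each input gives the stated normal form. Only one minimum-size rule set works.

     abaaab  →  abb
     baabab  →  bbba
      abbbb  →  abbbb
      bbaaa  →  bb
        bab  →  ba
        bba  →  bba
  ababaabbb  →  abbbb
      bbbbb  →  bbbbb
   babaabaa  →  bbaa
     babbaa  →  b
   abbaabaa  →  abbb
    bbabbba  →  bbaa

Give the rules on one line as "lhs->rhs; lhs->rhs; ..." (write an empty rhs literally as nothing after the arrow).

  | abaaab => abb
  | baabab => bbaab => bbba
  | abbbb
  | bbaaa => bb

aaa->; aab->ba; bab->ba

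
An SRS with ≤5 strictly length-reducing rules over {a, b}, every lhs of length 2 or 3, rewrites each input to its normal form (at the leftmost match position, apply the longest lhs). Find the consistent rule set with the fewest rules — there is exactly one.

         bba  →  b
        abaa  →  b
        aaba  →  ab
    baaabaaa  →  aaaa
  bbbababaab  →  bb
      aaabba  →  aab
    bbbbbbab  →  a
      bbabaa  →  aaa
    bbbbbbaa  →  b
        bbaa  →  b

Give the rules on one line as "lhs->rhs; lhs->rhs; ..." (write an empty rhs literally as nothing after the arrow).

  | bba => ba => b
  | abaa => ba => b
  | aaba => ab
  | baaabaaa => baabaaa => babaaa => aaaa

aba->b; ba->b; bab->a; bba->ba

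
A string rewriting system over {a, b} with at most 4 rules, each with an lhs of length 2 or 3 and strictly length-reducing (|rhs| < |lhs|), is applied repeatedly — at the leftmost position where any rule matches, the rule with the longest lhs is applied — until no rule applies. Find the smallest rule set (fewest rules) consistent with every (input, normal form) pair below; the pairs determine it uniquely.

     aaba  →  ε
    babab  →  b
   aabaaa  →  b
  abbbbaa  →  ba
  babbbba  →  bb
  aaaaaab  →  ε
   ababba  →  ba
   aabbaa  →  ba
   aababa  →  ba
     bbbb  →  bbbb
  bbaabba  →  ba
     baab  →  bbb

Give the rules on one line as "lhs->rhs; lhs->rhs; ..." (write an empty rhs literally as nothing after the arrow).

aa->b; ab->; bba->

  | aaba => bba => ε
  | babab => bab => b
  | aabaaa => bbaaa => aa => b
  | abbbbaa => bbbaa => ba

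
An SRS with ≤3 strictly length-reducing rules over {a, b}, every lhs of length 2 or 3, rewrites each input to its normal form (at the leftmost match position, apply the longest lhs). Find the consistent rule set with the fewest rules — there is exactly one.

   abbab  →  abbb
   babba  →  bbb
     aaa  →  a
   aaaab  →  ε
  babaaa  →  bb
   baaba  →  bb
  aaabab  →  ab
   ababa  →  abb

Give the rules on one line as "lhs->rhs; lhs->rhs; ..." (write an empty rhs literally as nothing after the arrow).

  | abbab => abbb
  | babba => bbba => bbb
  | aaa => aa => a
  | aaaab => aaab => aab => ε

aa->a; aab->; ba->b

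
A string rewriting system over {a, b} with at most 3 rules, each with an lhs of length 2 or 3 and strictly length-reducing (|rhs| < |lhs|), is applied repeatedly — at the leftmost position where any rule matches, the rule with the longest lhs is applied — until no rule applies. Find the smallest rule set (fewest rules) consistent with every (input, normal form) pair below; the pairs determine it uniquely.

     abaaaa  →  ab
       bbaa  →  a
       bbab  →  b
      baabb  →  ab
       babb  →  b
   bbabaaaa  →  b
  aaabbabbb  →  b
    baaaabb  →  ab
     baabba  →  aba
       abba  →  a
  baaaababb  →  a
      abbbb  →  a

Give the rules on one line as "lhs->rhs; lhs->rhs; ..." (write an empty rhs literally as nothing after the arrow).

aa->; bb->a

  | abaaaa => abaa => ab
  | bbaa => aaa => a
  | bbab => aab => b
  | baabb => bbb => ab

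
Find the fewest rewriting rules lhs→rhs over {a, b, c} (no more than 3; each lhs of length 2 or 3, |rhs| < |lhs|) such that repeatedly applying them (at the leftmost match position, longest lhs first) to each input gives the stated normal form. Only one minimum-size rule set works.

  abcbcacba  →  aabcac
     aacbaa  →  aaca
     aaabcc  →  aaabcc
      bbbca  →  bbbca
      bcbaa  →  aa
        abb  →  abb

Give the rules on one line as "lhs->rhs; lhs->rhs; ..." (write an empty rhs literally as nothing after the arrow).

ba->; bcb->ab

  | abcbcacba => aabcacba => aabcac
  | aacbaa => aaca
  | aaabcc
  | bbbca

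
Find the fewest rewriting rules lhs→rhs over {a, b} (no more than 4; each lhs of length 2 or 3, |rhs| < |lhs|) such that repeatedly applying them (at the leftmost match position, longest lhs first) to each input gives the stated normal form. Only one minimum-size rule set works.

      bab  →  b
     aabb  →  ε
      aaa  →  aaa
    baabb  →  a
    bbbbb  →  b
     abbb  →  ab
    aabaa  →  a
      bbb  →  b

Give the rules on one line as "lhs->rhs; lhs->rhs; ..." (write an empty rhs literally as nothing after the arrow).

aab->b; ba->; bb->

  | bab => b
  | aabb => bb => ε
  | aaa
  | baabb => abb => a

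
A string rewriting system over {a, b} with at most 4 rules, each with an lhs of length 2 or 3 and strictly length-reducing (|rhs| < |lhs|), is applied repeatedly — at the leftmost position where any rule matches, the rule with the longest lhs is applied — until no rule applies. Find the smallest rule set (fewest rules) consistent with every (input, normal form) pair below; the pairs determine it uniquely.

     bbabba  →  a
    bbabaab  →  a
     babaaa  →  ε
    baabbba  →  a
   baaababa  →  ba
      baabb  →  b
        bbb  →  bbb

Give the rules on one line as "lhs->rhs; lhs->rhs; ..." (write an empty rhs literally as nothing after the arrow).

  | bbabba => abba => bba => a
  | bbabaab => abaab => baab => bba => a
  | babaaa => bbaaa => aaa => ε
  | baabbba => bbabba => abba => bba => a

aaa->; aab->ba; ab->b; bba->a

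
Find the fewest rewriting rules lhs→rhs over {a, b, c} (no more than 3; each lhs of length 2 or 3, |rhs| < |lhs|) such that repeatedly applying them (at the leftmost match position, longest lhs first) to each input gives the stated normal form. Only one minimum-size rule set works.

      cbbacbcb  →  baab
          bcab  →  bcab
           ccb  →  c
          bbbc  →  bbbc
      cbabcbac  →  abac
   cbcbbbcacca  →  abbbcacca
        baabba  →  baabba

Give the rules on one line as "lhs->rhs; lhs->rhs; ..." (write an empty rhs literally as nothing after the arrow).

  | cbbacbcb => bacbcb => baab
  | bcab
  | ccb => c
  | bbbc

cb->; cbc->a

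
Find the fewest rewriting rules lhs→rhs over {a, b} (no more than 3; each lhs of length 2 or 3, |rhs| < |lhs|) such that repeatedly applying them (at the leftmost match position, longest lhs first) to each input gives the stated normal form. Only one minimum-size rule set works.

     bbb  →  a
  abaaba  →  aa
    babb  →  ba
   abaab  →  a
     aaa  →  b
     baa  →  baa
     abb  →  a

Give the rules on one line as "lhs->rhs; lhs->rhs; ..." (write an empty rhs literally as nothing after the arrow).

aaa->b; ab->a; bb->a

  | bbb => ab => a
  | abaaba => aaaba => bba => aa
  | babb => bab => ba
  | abaab => aaab => bb => a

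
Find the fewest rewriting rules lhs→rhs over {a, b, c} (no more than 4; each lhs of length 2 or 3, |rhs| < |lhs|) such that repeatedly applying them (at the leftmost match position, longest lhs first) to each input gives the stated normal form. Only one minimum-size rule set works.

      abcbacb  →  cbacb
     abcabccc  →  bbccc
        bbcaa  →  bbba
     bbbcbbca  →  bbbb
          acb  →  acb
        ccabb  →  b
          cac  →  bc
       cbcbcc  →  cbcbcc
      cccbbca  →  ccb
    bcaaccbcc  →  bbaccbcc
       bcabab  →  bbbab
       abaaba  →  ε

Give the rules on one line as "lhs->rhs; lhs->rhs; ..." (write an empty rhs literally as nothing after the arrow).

aba->; abc->c; ca->b; cbb->

  | abcbacb => cbacb
  | abcabccc => cabccc => bbccc
  | bbcaa => bbba
  | bbbcbbca => bbbca => bbbb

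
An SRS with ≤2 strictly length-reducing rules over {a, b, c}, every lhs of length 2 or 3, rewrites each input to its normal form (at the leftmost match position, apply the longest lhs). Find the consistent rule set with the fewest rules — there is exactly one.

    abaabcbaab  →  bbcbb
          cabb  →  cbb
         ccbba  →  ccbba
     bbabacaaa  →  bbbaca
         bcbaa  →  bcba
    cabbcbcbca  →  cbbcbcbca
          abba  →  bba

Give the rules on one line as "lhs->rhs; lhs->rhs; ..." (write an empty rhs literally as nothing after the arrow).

  | abaabcbaab => baabcbaab => babcbaab => bbcbaab => bbcbab => bbcbb
  | cabb => cbb
  | ccbba
  | bbabacaaa => bbbacaaa => bbbacaa => bbbaca

aa->a; ab->b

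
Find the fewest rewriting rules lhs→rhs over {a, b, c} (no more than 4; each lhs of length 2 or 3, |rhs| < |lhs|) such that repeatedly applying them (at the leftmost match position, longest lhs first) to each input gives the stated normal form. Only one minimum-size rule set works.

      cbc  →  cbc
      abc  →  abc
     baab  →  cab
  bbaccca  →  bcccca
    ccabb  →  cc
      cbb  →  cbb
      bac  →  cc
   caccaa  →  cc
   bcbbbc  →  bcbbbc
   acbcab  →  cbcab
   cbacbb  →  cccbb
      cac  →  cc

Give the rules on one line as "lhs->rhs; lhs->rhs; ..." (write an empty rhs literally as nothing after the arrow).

  | cbc
  | abc
  | baab => cab
  | bbaccca => bcccca

abb->; ac->c; ba->c; caa->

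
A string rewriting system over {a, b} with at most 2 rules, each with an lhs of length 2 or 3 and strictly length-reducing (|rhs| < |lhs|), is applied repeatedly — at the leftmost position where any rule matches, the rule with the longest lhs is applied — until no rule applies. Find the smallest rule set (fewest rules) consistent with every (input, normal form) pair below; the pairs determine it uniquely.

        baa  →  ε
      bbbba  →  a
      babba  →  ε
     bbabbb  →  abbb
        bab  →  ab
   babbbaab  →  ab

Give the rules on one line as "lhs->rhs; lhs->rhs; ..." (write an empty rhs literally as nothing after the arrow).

  | baa => aa => ε
  | bbbba => bbba => bba => ba => a
  | babba => abba => aba => aa => ε
  | bbabbb => babbb => abbb

aa->; ba->a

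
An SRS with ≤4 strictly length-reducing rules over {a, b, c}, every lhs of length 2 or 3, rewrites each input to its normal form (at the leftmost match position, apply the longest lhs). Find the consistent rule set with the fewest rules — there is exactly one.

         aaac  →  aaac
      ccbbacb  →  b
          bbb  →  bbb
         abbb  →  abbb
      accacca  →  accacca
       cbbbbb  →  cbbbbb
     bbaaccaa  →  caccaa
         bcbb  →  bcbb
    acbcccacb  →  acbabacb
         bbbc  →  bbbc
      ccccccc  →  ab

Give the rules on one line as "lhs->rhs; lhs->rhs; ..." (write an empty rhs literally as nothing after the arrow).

  | aaac
  | ccbbacb => ccccb => abcb => b
  | bbb
  | abbb

abc->; bba->c; ccc->ab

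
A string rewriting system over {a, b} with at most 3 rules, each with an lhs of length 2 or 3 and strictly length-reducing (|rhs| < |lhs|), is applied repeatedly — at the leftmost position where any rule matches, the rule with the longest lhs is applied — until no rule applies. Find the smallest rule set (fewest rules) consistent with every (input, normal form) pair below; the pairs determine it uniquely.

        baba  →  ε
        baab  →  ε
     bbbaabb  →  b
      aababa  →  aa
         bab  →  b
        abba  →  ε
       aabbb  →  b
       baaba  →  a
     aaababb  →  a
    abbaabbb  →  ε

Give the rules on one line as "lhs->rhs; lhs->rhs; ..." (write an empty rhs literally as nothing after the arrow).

ab->; ba->; bb->

  | baba => ba => ε
  | baab => ab => ε
  | bbbaabb => baabb => abb => b
  | aababa => aaba => aa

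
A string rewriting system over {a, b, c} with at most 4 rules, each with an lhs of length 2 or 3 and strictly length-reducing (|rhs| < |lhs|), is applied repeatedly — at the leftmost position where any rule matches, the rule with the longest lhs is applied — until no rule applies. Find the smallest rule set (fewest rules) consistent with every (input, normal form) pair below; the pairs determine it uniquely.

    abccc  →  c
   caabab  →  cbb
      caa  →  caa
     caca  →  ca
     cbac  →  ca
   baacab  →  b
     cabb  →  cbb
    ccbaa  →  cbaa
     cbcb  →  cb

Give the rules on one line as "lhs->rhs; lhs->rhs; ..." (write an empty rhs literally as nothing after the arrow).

  | abccc => bccc => acc => cc => c
  | caabab => cabab => cbab => cbb
  | caa
  | caca => cca => ca

ab->b; ac->c; bc->a; cc->c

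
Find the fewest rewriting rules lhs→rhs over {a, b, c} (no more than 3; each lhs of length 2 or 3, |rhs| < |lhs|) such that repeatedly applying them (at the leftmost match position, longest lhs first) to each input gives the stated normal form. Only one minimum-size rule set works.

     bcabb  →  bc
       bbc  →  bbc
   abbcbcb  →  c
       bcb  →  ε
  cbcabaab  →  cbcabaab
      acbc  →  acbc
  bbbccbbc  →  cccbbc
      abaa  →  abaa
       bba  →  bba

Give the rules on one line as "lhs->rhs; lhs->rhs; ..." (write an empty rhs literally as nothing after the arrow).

  | bcabb => bc
  | bbc
  | abbcbcb => cbcb => c
  | bcb => ε

abb->; bbb->c; bcb->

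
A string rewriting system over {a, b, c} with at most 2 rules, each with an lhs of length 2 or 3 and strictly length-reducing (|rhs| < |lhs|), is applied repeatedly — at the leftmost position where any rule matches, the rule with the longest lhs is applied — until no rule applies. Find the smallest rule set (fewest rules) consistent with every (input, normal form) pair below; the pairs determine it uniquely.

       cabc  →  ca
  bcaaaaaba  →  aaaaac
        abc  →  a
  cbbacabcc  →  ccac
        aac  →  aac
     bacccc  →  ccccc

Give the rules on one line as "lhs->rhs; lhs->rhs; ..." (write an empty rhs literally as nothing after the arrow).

  | cabc => ca
  | bcaaaaaba => aaaaaba => aaaaac
  | abc => a
  | cbbacabcc => cbccabcc => ccabcc => ccac

ba->c; bc->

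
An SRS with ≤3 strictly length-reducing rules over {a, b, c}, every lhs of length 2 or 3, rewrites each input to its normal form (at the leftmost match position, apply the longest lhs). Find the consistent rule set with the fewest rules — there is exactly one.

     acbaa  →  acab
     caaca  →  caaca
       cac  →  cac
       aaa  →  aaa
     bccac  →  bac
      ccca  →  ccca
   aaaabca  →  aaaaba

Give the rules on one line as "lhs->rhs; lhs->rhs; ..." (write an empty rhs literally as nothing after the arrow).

  | acbaa => acab
  | caaca
  | cac
  | aaa

baa->ab; bc->b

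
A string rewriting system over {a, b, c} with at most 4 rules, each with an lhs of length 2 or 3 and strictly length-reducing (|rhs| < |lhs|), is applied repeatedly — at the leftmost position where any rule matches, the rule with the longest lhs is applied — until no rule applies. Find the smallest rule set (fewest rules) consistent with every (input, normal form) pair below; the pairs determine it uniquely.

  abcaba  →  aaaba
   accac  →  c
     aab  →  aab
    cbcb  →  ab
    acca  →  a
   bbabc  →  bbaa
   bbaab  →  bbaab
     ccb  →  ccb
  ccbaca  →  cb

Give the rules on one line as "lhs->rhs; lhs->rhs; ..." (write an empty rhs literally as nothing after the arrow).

ac->c; bc->a; ca->a; caa->b

  | abcaba => aaaba
  | accac => ccac => cac => ac => c
  | aab
  | cbcb => cab => ab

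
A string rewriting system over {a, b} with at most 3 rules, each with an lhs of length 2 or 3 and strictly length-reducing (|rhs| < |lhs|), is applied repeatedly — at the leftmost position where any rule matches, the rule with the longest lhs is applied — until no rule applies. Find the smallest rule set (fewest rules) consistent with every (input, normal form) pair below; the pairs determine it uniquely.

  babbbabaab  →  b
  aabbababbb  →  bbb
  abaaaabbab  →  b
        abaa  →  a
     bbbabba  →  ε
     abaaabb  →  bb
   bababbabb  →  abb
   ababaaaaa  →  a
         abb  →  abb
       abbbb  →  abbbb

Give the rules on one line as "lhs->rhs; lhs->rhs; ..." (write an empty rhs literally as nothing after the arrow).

  | babbbabaab => abbbabaab => abbabaab => ababaab => aabaab => baab => aab => b
  | aabbababbb => bbababbb => bababbb => ababbb => aabbb => bbb
  | abaaaabbab => aaaaabbab => aaabbab => abbab => abab => aab => b
  | abaa => aaa => a

aa->; ba->a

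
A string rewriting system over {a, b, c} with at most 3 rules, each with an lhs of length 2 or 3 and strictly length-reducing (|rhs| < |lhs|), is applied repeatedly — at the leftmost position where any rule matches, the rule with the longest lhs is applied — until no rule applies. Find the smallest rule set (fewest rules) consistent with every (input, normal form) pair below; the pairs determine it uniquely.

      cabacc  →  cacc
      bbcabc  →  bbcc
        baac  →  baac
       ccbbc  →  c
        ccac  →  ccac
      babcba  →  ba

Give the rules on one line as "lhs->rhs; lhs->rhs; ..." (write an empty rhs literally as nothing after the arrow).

  | cabacc => cacc
  | bbcabc => bbcc
  | baac
  | ccbbc => cbc => c

ab->; cb->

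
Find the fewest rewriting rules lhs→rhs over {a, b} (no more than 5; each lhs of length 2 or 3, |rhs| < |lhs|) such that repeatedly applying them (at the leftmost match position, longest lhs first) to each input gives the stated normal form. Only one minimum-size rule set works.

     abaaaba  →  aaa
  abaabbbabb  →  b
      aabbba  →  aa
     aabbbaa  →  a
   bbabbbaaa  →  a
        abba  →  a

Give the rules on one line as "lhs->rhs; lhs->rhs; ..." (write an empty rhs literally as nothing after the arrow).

abb->; ba->a; baa->; bab->

  | abaaaba => aaba => aaa
  | abaabbbabb => abbbabb => babb => b
  | aabbba => aba => aa
  | aabbbaa => abaa => a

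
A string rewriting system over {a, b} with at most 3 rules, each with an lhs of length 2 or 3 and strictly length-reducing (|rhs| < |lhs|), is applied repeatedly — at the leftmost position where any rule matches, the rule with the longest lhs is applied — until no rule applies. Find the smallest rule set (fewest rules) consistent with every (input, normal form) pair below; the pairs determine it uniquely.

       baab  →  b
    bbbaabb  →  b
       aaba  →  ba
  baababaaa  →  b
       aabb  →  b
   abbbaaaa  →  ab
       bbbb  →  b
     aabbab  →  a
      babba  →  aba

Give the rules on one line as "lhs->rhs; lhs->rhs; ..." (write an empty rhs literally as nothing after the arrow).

aa->b; bab->a; bb->b

  | baab => bbb => bb => b
  | bbbaabb => bbaabb => baabb => bbbb => bbb => bb => b
  | aaba => bba => ba
  | baababaaa => bbbabaaa => bbabaaa => babaaa => aaaa => baa => bb => b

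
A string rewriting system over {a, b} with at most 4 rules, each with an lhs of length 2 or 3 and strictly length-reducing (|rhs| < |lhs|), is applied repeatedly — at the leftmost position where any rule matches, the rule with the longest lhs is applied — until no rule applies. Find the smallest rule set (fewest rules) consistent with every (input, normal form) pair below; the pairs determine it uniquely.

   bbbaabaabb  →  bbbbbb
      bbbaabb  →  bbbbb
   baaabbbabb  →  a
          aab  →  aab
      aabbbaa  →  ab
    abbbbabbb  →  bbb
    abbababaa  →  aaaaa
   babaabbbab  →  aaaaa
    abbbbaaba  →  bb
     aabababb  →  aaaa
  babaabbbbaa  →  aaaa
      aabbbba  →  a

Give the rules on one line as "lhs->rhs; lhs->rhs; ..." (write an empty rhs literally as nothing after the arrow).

abb->; ba->; baa->b; bab->aa

  | bbbaabaabb => bbbbaabb => bbbbbb
  | bbbaabb => bbbbb
  | baaabbbabb => babbbabb => aabbabb => aabb => a
  | aab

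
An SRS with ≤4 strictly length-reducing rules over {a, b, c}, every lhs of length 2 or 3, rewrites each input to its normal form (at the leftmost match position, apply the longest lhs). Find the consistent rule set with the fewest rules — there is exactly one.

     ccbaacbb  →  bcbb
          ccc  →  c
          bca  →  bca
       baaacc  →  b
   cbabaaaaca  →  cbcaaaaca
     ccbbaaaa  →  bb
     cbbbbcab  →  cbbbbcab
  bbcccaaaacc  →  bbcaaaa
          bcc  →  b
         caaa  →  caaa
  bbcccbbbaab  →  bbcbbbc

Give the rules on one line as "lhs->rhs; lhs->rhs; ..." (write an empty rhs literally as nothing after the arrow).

ba->b; bab->bc; cc->

  | ccbaacbb => baacbb => bacbb => bcbb
  | ccc => c
  | bca
  | baaacc => baacc => bacc => bcc => b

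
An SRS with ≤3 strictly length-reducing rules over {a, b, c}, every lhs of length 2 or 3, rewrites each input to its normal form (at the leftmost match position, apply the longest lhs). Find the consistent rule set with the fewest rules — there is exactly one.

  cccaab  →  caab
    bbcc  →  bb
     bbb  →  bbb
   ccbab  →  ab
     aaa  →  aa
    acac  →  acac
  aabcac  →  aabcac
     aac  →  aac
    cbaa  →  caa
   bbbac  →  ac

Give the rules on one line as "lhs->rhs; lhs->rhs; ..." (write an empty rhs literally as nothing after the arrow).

aaa->aa; ba->a; cc->

  | cccaab => caab
  | bbcc => bb
  | bbb
  | ccbab => bab => ab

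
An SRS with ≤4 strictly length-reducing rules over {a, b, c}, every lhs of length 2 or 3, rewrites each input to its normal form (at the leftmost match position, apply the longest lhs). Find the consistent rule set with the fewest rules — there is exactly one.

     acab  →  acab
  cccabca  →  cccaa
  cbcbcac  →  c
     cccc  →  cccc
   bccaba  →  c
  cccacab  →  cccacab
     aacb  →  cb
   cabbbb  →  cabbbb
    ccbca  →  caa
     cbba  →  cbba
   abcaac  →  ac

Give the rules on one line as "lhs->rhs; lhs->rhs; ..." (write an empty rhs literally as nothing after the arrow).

aac->c; aba->; bc->; cbc->a

  | acab
  | cccabca => cccaa
  | cbcbcac => abcac => aac => c
  | cccc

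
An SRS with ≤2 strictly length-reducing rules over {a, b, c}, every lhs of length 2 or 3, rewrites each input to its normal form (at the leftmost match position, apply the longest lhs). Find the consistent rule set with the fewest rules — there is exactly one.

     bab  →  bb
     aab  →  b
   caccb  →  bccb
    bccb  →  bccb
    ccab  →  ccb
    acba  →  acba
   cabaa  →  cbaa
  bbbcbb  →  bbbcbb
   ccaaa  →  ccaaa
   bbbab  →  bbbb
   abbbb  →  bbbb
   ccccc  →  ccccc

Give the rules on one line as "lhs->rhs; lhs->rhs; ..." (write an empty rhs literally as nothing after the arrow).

  | bab => bb
  | aab => ab => b
  | caccb => bccb
  | bccb

ab->b; cac->bc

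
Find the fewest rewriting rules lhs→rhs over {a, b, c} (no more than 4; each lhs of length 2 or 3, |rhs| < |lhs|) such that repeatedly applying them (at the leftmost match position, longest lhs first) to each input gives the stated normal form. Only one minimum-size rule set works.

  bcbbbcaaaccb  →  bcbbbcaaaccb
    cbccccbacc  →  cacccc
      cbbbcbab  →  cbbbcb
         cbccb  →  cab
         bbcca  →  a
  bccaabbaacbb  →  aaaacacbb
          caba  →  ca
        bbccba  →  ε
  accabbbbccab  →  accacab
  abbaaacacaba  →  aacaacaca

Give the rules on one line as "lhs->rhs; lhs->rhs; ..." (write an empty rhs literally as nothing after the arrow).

ba->; bba->ac; bcc->a

  | bcbbbcaaaccb
  | cbccccbacc => caccbacc => cacccc
  | cbbbcbab => cbbbcb
  | cbccb => cab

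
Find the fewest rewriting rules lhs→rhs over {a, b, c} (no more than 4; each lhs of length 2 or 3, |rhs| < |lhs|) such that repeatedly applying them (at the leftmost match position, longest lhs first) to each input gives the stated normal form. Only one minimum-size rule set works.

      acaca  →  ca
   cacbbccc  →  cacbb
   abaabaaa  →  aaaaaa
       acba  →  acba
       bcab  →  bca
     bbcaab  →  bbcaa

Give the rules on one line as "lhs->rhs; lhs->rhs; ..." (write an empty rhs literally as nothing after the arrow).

  | acaca => ca
  | cacbbccc => cacbb
  | abaabaaa => aaabaaa => aaaaaa
  | acba

ab->a; aca->; ccc->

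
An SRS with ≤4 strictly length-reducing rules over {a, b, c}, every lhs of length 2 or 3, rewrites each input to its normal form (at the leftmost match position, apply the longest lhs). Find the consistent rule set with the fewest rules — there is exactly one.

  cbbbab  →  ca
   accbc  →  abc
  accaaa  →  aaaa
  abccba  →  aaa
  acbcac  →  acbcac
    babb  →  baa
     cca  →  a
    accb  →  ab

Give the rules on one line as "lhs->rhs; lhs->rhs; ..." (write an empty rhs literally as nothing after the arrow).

  | cbbbab => cabab => cbb => ca
  | accbc => abc
  | accaaa => aaaa
  | abccba => abba => aaa

aba->b; bb->a; cc->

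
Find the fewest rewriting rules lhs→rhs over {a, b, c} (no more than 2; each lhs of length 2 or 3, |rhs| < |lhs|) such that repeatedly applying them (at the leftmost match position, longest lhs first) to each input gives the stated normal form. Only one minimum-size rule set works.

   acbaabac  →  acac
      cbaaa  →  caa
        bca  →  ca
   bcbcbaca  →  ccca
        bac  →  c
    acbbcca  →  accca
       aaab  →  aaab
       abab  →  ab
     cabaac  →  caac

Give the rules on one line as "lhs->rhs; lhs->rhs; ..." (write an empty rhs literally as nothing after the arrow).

  | acbaabac => acabac => acac
  | cbaaa => caa
  | bca => ca
  | bcbcbaca => cbcbaca => ccbaca => ccca

ba->; bc->c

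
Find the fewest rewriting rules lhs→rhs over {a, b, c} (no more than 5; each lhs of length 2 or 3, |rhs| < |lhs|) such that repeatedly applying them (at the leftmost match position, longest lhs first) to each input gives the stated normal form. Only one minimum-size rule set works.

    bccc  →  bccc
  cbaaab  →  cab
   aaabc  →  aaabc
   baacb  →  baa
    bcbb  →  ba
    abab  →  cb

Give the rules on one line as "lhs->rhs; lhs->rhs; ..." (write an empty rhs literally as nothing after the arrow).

aba->c; acb->a; cba->ab; cbb->a

  | bccc
  | cbaaab => abaab => cab
  | aaabc
  | baacb => baa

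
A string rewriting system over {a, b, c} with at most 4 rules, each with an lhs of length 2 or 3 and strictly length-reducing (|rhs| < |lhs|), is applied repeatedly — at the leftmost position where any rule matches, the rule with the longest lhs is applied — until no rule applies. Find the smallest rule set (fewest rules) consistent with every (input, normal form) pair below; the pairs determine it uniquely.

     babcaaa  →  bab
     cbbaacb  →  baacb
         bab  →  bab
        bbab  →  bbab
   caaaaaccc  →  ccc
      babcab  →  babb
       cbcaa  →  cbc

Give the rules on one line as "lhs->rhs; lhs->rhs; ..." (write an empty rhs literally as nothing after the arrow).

  | babcaaa => babca => bab
  | cbbaacb => baacb
  | bab
  | bbab

ca->; caa->c; cbb->b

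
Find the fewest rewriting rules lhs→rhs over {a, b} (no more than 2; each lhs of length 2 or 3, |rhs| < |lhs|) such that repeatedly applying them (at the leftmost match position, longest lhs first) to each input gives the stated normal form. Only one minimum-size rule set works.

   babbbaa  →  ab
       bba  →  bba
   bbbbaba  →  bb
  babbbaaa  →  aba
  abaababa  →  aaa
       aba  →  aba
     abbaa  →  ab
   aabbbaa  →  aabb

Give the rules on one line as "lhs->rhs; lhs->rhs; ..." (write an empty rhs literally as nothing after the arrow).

  | babbbaa => abbaa => ab
  | bba
  | bbbbaba => bbbaa => bb
  | babbbaaa => abbaaa => aba

baa->; bab->a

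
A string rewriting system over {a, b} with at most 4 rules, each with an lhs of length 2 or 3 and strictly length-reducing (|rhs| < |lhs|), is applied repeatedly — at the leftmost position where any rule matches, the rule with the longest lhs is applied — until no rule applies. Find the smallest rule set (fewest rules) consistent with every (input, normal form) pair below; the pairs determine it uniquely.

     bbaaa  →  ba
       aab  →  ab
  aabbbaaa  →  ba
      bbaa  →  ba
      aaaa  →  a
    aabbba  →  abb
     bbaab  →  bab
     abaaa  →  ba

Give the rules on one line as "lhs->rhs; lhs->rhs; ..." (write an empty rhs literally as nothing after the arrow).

aa->a; aba->ba; bba->b

  | bbaaa => baa => ba
  | aab => ab
  | aabbbaaa => abbbaaa => abbaa => aba => ba
  | bbaa => ba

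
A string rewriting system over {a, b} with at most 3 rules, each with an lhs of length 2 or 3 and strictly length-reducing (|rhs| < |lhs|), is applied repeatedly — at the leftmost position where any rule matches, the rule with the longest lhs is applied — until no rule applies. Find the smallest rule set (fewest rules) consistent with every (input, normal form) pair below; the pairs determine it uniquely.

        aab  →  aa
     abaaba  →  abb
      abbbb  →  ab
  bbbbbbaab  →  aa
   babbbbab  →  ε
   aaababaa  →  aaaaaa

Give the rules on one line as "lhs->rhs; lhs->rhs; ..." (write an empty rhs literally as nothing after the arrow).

aab->aa; ba->b; bbb->

  | aab => aa
  | abaaba => ababa => abba => abb
  | abbbb => ab
  | bbbbbbaab => bbbaab => aab => aa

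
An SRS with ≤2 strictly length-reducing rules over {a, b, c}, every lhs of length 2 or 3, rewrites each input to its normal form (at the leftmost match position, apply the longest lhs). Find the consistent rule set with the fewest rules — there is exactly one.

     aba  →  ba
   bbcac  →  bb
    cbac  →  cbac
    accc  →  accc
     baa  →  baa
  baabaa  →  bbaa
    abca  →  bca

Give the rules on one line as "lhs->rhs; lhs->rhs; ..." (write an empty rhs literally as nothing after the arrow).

ab->b; cac->

  | aba => ba
  | bbcac => bb
  | cbac
  | accc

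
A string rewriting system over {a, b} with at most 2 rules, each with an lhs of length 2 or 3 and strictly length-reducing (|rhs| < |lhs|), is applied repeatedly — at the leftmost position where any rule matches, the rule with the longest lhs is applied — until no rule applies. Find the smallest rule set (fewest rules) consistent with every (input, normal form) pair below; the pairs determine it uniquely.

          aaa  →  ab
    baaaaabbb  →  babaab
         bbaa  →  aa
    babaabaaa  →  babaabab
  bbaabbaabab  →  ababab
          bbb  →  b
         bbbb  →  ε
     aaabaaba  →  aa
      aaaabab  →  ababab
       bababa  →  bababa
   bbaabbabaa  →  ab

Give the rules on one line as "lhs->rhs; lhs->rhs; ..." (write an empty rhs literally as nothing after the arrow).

  | aaa => ab
  | baaaaabbb => babaabbb => babaab
  | bbaa => aa
  | babaabaaa => babaabab

aaa->ab; bb->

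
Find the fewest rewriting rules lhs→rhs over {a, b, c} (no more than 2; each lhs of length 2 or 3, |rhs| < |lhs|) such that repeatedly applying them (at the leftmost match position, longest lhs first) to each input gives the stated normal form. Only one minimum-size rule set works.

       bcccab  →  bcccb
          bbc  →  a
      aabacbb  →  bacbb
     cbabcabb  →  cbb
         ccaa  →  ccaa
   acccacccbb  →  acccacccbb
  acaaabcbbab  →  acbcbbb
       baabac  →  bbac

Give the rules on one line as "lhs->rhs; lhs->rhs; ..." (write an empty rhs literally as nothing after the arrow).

  | bcccab => bcccb
  | bbc => a
  | aabacbb => abacbb => bacbb
  | cbabcabb => cbbcabb => caabb => cabb => cbb

ab->b; bbc->a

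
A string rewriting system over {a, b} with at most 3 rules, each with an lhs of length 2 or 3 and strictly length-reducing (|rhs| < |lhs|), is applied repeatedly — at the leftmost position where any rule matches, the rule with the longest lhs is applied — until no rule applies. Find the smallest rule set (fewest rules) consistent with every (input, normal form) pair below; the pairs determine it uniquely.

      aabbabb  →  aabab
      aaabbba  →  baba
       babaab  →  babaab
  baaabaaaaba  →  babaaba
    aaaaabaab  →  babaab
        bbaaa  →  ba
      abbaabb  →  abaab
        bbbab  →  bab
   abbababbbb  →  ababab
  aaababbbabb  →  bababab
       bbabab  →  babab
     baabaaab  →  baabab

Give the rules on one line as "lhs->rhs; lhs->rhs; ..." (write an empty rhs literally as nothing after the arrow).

  | aabbabb => aababb => aabab
  | aaabbba => babbba => babba => baba
  | babaab
  | baaabaaaaba => bbabaaaaba => babaaaaba => babbaaba => babaaba

aaa->ba; bb->b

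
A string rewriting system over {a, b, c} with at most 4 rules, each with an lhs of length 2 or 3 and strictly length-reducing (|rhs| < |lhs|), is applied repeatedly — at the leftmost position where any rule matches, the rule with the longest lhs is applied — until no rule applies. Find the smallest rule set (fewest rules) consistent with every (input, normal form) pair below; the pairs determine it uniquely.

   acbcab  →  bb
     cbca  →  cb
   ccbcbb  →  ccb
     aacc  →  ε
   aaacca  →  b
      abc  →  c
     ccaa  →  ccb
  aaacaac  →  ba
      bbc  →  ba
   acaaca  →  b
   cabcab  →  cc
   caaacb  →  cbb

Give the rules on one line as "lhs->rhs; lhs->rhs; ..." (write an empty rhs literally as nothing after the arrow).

aa->b; ab->; ac->; bc->a

  | acbcab => bcab => aab => bb
  | cbca => caa => cb
  | ccbcbb => ccabb => ccb
  | aacc => bcc => ac => ε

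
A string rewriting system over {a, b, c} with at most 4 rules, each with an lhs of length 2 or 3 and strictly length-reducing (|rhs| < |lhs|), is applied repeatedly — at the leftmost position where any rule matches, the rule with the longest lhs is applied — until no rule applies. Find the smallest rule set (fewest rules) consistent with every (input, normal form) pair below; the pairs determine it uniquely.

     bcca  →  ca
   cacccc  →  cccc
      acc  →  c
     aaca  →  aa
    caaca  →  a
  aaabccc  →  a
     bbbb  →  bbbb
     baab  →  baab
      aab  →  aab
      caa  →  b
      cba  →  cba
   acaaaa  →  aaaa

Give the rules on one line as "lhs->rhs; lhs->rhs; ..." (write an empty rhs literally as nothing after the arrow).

  | bcca => ca
  | cacccc => cccc
  | acc => c
  | aaca => aa

ac->; bc->; caa->b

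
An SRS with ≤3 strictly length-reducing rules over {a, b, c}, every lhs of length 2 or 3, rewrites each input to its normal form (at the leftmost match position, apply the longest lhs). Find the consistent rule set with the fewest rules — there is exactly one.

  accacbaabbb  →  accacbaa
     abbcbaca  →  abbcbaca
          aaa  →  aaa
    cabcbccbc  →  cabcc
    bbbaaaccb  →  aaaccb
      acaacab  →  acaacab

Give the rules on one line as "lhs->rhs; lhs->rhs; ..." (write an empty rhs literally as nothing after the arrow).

bbb->; cbc->c

  | accacbaabbb => accacbaa
  | abbcbaca
  | aaa
  | cabcbccbc => cabccbc => cabcc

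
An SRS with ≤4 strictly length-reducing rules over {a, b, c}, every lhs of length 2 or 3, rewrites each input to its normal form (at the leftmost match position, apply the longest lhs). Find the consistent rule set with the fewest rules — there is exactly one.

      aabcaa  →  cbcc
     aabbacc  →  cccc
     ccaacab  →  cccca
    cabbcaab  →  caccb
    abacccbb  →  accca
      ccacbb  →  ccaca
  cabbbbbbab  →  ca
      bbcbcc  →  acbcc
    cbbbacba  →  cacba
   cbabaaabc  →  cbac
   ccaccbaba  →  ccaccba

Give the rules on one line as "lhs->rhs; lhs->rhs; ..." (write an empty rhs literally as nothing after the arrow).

  | aabcaa => cbcaa => cbcc
  | aabbacc => cbbacc => caacc => cccc
  | ccaacab => ccccab => cccca
  | cabbcaab => cabcaab => cacaab => caccb

aa->c; ab->a; aba->ab; bb->a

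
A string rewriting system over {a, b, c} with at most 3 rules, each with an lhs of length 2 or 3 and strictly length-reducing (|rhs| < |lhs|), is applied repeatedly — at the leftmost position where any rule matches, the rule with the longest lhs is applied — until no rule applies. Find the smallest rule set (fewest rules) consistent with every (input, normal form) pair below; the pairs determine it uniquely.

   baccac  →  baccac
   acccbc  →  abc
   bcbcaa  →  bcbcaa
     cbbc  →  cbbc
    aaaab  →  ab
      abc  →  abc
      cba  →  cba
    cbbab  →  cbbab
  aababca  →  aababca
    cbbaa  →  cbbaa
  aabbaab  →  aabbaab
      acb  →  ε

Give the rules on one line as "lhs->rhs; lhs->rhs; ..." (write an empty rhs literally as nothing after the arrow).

aaa->; acb->; ccc->

  | baccac
  | acccbc => abc
  | bcbcaa
  | cbbc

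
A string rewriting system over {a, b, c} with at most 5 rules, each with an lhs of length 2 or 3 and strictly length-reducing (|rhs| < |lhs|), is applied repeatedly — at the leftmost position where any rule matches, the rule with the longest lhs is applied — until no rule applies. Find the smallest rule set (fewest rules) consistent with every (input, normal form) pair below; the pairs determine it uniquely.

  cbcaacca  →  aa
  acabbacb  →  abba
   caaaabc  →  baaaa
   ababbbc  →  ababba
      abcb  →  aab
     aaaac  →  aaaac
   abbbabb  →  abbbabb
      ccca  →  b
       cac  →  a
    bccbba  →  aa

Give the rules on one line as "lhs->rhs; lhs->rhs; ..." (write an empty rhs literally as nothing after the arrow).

  | cbcaacca => acaacca => abacca => abacb => abc => aa
  | acabbacb => abbbacb => abbbc => abba
  | caaaabc => baaabc => baaaa
  | ababbbc => ababba

acb->c; bc->a; ca->b; cb->a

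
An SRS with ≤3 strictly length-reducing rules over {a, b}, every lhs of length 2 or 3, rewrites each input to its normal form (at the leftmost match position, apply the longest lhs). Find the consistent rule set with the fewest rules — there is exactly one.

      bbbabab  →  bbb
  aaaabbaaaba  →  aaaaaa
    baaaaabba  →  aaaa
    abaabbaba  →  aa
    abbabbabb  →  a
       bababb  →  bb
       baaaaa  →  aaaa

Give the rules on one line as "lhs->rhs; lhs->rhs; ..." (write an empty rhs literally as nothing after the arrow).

ab->a; aba->a; ba->

  | bbbabab => bbbab => bbb
  | aaaabbaaaba => aaaabaaaba => aaaaaaba => aaaaaa
  | baaaaabba => aaaabba => aaaaba => aaaa
  | abaabbaba => aabbaba => aababa => aaba => aa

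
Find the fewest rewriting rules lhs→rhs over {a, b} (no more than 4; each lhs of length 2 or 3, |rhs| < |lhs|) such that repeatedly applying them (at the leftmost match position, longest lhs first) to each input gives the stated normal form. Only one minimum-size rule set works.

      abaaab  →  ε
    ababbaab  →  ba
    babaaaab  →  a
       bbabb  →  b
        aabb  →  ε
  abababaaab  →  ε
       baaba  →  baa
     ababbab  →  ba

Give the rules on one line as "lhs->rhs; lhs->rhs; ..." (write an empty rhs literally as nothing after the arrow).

  | abaaab => aaab => bb => ε
  | ababbaab => abbaab => baab => ba
  | babaaaab => baaaaab => bbaab => aab => a
  | bbabb => abb => b

aaa->b; ab->; bab->ba; bb->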